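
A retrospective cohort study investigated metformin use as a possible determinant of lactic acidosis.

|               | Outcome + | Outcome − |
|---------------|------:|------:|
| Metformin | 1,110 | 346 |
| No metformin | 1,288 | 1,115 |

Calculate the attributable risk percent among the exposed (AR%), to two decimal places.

29.69

Cells: a = 1110, b = 346, c = 1288, d = 1115.
Risk in exposed = 1110/1456 = 0.76236; risk in unexposed = 1288/2403 = 0.53600.
RR = 0.76236/0.53600 = 1.42233
AR% = (RR − 1)/RR × 100 = (1.42233 − 1)/1.42233 × 100 = 29.6927%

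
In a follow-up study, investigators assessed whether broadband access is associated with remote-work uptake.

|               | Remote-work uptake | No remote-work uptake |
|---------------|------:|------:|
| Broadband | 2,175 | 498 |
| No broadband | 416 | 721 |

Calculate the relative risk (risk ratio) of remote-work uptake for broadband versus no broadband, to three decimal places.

Cells: a = 2175, b = 498, c = 416, d = 721.
Risk in exposed = 2175/2673 = 0.81369; risk in unexposed = 416/1137 = 0.36588.
RR = 0.81369 / 0.36588 = 2.22396
The risk among the exposed is 2.22 times that among the unexposed.

2.224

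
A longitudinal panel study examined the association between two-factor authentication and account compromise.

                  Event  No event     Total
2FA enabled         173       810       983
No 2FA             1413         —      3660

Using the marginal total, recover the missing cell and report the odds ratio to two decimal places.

The missing cell is in the unexposed row: 3660 − 1413 = 2247.
So a = 173, b = 810, c = 1413, d = 2247.
OR = (a·d)/(b·c) = (173 × 2247) / (810 × 1413) = 388731 / 1144530 = 0.33964

0.34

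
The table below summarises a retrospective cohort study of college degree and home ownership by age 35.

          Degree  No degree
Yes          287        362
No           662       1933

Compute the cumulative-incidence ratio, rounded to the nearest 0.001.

Reading the table with exposure as columns: a = 287 (Degree, case), b = 662 (Degree, non-case), c = 362 (No degree, case), d = 1933.
Risk in exposed = 287/949 = 0.30242; risk in unexposed = 362/2295 = 0.15773.
RR = 0.30242 / 0.15773 = 1.91730
The risk among the exposed is 1.92 times that among the unexposed.

1.917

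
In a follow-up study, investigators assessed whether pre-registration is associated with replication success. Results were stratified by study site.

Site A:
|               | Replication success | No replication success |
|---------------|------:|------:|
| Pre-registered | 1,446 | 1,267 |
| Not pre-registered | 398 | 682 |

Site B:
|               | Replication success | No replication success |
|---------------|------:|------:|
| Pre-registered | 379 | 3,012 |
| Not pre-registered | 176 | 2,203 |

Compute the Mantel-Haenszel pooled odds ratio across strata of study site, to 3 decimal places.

1.800

OR_MH = Σ(aᵢdᵢ/nᵢ) / Σ(bᵢcᵢ/nᵢ), where nᵢ is the stratum total.
Stratum 1 (Site A): n = 3793; a·d/n = 1446·682/3793 = 259.9979; b·c/n = 1267·398/3793 = 132.9465
Stratum 2 (Site B): n = 5770; a·d/n = 379·2203/5770 = 144.7031; b·c/n = 3012·176/5770 = 91.8738
OR_MH = (259.9979 + 144.7031) / (132.9465 + 91.8738) = 404.7010 / 224.8203 = 1.80011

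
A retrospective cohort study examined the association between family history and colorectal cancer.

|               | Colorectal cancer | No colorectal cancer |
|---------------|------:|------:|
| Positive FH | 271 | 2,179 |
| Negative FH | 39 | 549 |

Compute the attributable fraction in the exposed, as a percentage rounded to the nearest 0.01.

40.04

Cells: a = 271, b = 2179, c = 39, d = 549.
Risk in exposed = 271/2450 = 0.11061; risk in unexposed = 39/588 = 0.06633.
RR = 0.11061/0.06633 = 1.66769
AR% = (RR − 1)/RR × 100 = (1.66769 − 1)/1.66769 × 100 = 40.0369%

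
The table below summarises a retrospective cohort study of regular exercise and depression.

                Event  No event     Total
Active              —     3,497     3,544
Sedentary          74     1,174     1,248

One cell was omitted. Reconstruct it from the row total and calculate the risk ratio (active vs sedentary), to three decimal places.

0.224

The missing cell is in the exposed row: 3544 − 3497 = 47.
So a = 47, b = 3497, c = 74, d = 1174.
RR = [a/(a+b)] / [c/(c+d)] = (47/3544) / (74/1248) = 0.01326/0.05929 = 0.22366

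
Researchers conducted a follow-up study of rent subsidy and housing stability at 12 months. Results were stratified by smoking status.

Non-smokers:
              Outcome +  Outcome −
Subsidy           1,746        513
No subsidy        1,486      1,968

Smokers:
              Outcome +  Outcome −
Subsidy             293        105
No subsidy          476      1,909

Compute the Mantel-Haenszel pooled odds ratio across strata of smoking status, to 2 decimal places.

5.30

OR_MH = Σ(aᵢdᵢ/nᵢ) / Σ(bᵢcᵢ/nᵢ), where nᵢ is the stratum total.
Stratum 1 (Non-smokers): n = 5713; a·d/n = 1746·1968/5713 = 601.4577; b·c/n = 513·1486/5713 = 133.4357
Stratum 2 (Smokers): n = 2783; a·d/n = 293·1909/2783 = 200.9835; b·c/n = 105·476/2783 = 17.9590
OR_MH = (601.4577 + 200.9835) / (133.4357 + 17.9590) = 802.4412 / 151.3947 = 5.30033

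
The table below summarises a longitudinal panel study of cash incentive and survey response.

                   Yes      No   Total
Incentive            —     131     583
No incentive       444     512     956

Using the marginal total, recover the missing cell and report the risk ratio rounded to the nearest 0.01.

The missing cell is in the exposed row: 583 − 131 = 452.
So a = 452, b = 131, c = 444, d = 512.
RR = [a/(a+b)] / [c/(c+d)] = (452/583) / (444/956) = 0.77530/0.46444 = 1.66934

1.67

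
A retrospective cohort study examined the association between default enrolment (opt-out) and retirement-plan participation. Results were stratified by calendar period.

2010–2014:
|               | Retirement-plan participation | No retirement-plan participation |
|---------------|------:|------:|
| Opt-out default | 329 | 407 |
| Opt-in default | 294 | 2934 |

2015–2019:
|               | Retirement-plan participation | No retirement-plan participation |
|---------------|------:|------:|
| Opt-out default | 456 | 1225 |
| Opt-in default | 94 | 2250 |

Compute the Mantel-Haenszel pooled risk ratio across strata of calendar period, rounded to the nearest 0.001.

RR_MH = Σ(aᵢ·n₀ᵢ/nᵢ) / Σ(cᵢ·n₁ᵢ/nᵢ), with n₁ᵢ = aᵢ+bᵢ (exposed), n₀ᵢ = cᵢ+dᵢ (unexposed), nᵢ = n₁ᵢ+n₀ᵢ.
Stratum 1 (2010–2014): n₁ = 736, n₀ = 3228, n = 3964; a·n₀/n = 329·3228/3964 = 267.9142; c·n₁/n = 294·736/3964 = 54.5873
Stratum 2 (2015–2019): n₁ = 1681, n₀ = 2344, n = 4025; a·n₀/n = 456·2344/4025 = 265.5563; c·n₁/n = 94·1681/4025 = 39.2581
RR_MH = (267.9142 + 265.5563) / (54.5873 + 39.2581) = 533.4705 / 93.8454 = 5.68457

5.685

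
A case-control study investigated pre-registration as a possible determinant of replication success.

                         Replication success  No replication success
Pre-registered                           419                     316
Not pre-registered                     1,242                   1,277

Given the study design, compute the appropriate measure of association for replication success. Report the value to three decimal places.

1.363

Cells: a = 419, b = 316, c = 1242, d = 1277.
This is a case-control study: participants were sampled on outcome status, so risks in the source population cannot be estimated directly — relative risk is not valid here. The odds ratio is the appropriate measure.
OR = (a·d)/(b·c) = (419 × 1277) / (316 × 1242) = 535063 / 392472 = 1.36332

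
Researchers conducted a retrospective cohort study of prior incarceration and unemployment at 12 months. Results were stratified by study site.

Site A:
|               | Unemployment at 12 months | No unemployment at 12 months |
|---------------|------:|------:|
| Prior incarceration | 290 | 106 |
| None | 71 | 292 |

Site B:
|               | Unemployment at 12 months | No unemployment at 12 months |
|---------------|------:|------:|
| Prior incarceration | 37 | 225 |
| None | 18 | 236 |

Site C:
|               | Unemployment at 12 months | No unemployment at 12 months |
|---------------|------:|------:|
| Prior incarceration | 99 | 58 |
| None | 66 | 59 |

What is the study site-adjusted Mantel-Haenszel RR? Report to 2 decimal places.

2.42

RR_MH = Σ(aᵢ·n₀ᵢ/nᵢ) / Σ(cᵢ·n₁ᵢ/nᵢ), with n₁ᵢ = aᵢ+bᵢ (exposed), n₀ᵢ = cᵢ+dᵢ (unexposed), nᵢ = n₁ᵢ+n₀ᵢ.
Stratum 1 (Site A): n₁ = 396, n₀ = 363, n = 759; a·n₀/n = 290·363/759 = 138.6957; c·n₁/n = 71·396/759 = 37.0435
Stratum 2 (Site B): n₁ = 262, n₀ = 254, n = 516; a·n₀/n = 37·254/516 = 18.2132; c·n₁/n = 18·262/516 = 9.1395
Stratum 3 (Site C): n₁ = 157, n₀ = 125, n = 282; a·n₀/n = 99·125/282 = 43.8830; c·n₁/n = 66·157/282 = 36.7447
RR_MH = (138.6957 + 18.2132 + 43.8830) / (37.0435 + 9.1395 + 36.7447) = 200.7918 / 82.9277 = 2.42129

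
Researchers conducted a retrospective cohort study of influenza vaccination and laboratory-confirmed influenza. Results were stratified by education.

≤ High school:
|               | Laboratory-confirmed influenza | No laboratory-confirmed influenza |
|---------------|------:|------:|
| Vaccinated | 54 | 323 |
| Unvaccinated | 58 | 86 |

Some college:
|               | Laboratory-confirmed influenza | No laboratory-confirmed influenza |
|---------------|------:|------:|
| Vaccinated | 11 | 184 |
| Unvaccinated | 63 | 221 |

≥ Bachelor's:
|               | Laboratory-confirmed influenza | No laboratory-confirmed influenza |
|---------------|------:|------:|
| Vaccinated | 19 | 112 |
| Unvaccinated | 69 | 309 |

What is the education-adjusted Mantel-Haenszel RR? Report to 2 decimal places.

0.42

RR_MH = Σ(aᵢ·n₀ᵢ/nᵢ) / Σ(cᵢ·n₁ᵢ/nᵢ), with n₁ᵢ = aᵢ+bᵢ (exposed), n₀ᵢ = cᵢ+dᵢ (unexposed), nᵢ = n₁ᵢ+n₀ᵢ.
Stratum 1 (≤ High school): n₁ = 377, n₀ = 144, n = 521; a·n₀/n = 54·144/521 = 14.9251; c·n₁/n = 58·377/521 = 41.9693
Stratum 2 (Some college): n₁ = 195, n₀ = 284, n = 479; a·n₀/n = 11·284/479 = 6.5219; c·n₁/n = 63·195/479 = 25.6472
Stratum 3 (≥ Bachelor's): n₁ = 131, n₀ = 378, n = 509; a·n₀/n = 19·378/509 = 14.1100; c·n₁/n = 69·131/509 = 17.7583
RR_MH = (14.9251 + 6.5219 + 14.1100) / (41.9693 + 25.6472 + 17.7583) = 35.5571 / 85.3748 = 0.41648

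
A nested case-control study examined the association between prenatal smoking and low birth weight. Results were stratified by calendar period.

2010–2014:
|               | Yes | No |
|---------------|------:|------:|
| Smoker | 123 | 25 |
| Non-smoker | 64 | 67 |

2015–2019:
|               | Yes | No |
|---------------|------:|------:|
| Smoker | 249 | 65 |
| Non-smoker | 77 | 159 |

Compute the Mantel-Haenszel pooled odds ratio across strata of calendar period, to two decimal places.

OR_MH = Σ(aᵢdᵢ/nᵢ) / Σ(bᵢcᵢ/nᵢ), where nᵢ is the stratum total.
Stratum 1 (2010–2014): n = 279; a·d/n = 123·67/279 = 29.5376; b·c/n = 25·64/279 = 5.7348
Stratum 2 (2015–2019): n = 550; a·d/n = 249·159/550 = 71.9836; b·c/n = 65·77/550 = 9.1000
OR_MH = (29.5376 + 71.9836) / (5.7348 + 9.1000) = 101.5213 / 14.8348 = 6.84347

6.84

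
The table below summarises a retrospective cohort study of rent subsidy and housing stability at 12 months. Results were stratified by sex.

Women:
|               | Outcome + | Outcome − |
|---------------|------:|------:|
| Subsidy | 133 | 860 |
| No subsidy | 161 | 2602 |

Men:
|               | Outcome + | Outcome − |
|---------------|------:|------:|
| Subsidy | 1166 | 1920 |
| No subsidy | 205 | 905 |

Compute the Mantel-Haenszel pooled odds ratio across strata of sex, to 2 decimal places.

OR_MH = Σ(aᵢdᵢ/nᵢ) / Σ(bᵢcᵢ/nᵢ), where nᵢ is the stratum total.
Stratum 1 (Women): n = 3756; a·d/n = 133·2602/3756 = 92.1368; b·c/n = 860·161/3756 = 36.8637
Stratum 2 (Men): n = 4196; a·d/n = 1166·905/4196 = 251.4847; b·c/n = 1920·205/4196 = 93.8036
OR_MH = (92.1368 + 251.4847) / (36.8637 + 93.8036) = 343.6216 / 130.6673 = 2.62974

2.63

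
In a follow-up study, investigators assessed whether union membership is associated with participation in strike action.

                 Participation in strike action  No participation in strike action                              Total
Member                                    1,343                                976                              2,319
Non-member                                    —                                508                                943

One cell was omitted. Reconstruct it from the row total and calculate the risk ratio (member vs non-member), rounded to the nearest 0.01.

The missing cell is in the unexposed row: 943 − 508 = 435.
So a = 1343, b = 976, c = 435, d = 508.
RR = [a/(a+b)] / [c/(c+d)] = (1343/2319) / (435/943) = 0.57913/0.46129 = 1.25545

1.26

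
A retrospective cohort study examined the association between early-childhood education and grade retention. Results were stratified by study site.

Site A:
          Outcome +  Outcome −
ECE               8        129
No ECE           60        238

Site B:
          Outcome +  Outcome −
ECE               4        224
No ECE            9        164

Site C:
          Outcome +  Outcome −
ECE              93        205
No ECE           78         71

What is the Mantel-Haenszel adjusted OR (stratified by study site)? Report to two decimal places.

OR_MH = Σ(aᵢdᵢ/nᵢ) / Σ(bᵢcᵢ/nᵢ), where nᵢ is the stratum total.
Stratum 1 (Site A): n = 435; a·d/n = 8·238/435 = 4.3770; b·c/n = 129·60/435 = 17.7931
Stratum 2 (Site B): n = 401; a·d/n = 4·164/401 = 1.6359; b·c/n = 224·9/401 = 5.0274
Stratum 3 (Site C): n = 447; a·d/n = 93·71/447 = 14.7718; b·c/n = 205·78/447 = 35.7718
OR_MH = (4.3770 + 1.6359 + 14.7718) / (17.7931 + 5.0274 + 35.7718) = 20.7847 / 58.5923 = 0.35473

0.35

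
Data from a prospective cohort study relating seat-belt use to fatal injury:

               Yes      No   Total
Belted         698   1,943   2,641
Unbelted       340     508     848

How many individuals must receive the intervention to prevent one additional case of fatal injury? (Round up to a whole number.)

8

Risk in treated group = 698/2641 = 0.26429; risk in control = 340/848 = 0.40094.
Absolute risk reduction = 0.40094 − 0.26429 = 0.13665
NNT = 1 / ARR = 1 / 0.13665 = 7.318 → round up → 8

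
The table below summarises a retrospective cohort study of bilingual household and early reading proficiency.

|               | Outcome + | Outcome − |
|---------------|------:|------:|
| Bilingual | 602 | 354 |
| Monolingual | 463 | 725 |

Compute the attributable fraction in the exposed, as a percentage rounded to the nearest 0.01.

38.11

Cells: a = 602, b = 354, c = 463, d = 725.
Risk in exposed = 602/956 = 0.62971; risk in unexposed = 463/1188 = 0.38973.
RR = 0.62971/0.38973 = 1.61575
AR% = (RR − 1)/RR × 100 = (1.61575 − 1)/1.61575 × 100 = 38.1092%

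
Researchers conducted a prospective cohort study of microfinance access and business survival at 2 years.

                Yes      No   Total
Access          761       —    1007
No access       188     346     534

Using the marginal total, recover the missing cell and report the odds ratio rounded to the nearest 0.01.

The missing cell is in the exposed row: 1007 − 761 = 246.
So a = 761, b = 246, c = 188, d = 346.
OR = (a·d)/(b·c) = (761 × 346) / (246 × 188) = 263306 / 46248 = 5.69335

5.69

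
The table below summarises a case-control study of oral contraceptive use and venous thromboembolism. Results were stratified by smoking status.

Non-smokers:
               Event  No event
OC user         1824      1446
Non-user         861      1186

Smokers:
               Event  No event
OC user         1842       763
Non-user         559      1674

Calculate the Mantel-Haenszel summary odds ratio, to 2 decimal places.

3.24

OR_MH = Σ(aᵢdᵢ/nᵢ) / Σ(bᵢcᵢ/nᵢ), where nᵢ is the stratum total.
Stratum 1 (Non-smokers): n = 5317; a·d/n = 1824·1186/5317 = 406.8580; b·c/n = 1446·861/5317 = 234.1557
Stratum 2 (Smokers): n = 4838; a·d/n = 1842·1674/4838 = 637.3518; b·c/n = 763·559/4838 = 88.1598
OR_MH = (406.8580 + 637.3518) / (234.1557 + 88.1598) = 1044.2098 / 322.3155 = 3.23971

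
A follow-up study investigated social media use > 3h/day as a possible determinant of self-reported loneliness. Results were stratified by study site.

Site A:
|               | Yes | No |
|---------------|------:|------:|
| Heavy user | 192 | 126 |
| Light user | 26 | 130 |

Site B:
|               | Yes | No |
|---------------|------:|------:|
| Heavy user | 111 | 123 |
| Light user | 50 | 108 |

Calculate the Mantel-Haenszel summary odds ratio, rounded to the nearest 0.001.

OR_MH = Σ(aᵢdᵢ/nᵢ) / Σ(bᵢcᵢ/nᵢ), where nᵢ is the stratum total.
Stratum 1 (Site A): n = 474; a·d/n = 192·130/474 = 52.6582; b·c/n = 126·26/474 = 6.9114
Stratum 2 (Site B): n = 392; a·d/n = 111·108/392 = 30.5816; b·c/n = 123·50/392 = 15.6888
OR_MH = (52.6582 + 30.5816) / (6.9114 + 15.6888) = 83.2399 / 22.6002 = 3.68315

3.683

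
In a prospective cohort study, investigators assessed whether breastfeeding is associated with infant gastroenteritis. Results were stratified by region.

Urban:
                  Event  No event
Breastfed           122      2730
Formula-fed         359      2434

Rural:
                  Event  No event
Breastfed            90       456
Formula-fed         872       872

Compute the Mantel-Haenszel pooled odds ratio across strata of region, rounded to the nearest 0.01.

OR_MH = Σ(aᵢdᵢ/nᵢ) / Σ(bᵢcᵢ/nᵢ), where nᵢ is the stratum total.
Stratum 1 (Urban): n = 5645; a·d/n = 122·2434/5645 = 52.6037; b·c/n = 2730·359/5645 = 173.6174
Stratum 2 (Rural): n = 2290; a·d/n = 90·872/2290 = 34.2707; b·c/n = 456·872/2290 = 173.6384
OR_MH = (52.6037 + 34.2707) / (173.6174 + 173.6384) = 86.8745 / 347.2558 = 0.25017

0.25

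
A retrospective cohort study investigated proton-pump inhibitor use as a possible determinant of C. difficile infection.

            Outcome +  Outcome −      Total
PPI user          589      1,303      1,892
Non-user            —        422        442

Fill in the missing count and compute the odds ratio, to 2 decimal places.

9.54

The missing cell is in the unexposed row: 442 − 422 = 20.
So a = 589, b = 1303, c = 20, d = 422.
OR = (a·d)/(b·c) = (589 × 422) / (1303 × 20) = 248558 / 26060 = 9.53791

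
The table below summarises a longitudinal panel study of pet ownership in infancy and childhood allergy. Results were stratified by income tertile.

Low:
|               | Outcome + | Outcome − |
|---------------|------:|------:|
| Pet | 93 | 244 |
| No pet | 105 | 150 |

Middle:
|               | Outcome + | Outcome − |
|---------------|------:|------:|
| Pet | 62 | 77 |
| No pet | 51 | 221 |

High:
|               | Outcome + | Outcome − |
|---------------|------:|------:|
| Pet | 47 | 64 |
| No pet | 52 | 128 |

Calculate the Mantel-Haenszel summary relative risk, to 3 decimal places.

1.137

RR_MH = Σ(aᵢ·n₀ᵢ/nᵢ) / Σ(cᵢ·n₁ᵢ/nᵢ), with n₁ᵢ = aᵢ+bᵢ (exposed), n₀ᵢ = cᵢ+dᵢ (unexposed), nᵢ = n₁ᵢ+n₀ᵢ.
Stratum 1 (Low): n₁ = 337, n₀ = 255, n = 592; a·n₀/n = 93·255/592 = 40.0591; c·n₁/n = 105·337/592 = 59.7720
Stratum 2 (Middle): n₁ = 139, n₀ = 272, n = 411; a·n₀/n = 62·272/411 = 41.0316; c·n₁/n = 51·139/411 = 17.2482
Stratum 3 (High): n₁ = 111, n₀ = 180, n = 291; a·n₀/n = 47·180/291 = 29.0722; c·n₁/n = 52·111/291 = 19.8351
RR_MH = (40.0591 + 41.0316 + 29.0722) / (59.7720 + 17.2482 + 19.8351) = 110.1629 / 96.8552 = 1.13740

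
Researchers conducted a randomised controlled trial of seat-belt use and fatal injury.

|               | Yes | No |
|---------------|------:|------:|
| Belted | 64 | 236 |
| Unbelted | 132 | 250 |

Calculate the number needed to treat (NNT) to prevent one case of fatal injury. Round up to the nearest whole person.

8

Risk in treated group = 64/300 = 0.21333; risk in control = 132/382 = 0.34555.
Absolute risk reduction = 0.34555 − 0.21333 = 0.13222
NNT = 1 / ARR = 1 / 0.13222 = 7.563 → round up → 8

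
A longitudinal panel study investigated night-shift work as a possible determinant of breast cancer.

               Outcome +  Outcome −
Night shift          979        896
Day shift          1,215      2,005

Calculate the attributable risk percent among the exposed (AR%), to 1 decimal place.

Cells: a = 979, b = 896, c = 1215, d = 2005.
Risk in exposed = 979/1875 = 0.52213; risk in unexposed = 1215/3220 = 0.37733.
RR = 0.52213/0.37733 = 1.38376
AR% = (RR − 1)/RR × 100 = (1.38376 − 1)/1.38376 × 100 = 27.7332%

27.7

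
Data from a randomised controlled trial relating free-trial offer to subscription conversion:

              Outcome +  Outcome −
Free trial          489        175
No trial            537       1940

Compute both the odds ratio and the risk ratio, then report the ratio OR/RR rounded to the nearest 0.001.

2.972

Cells: a = 489, b = 175, c = 537, d = 1940.
OR = (489·1940)/(175·537) = 948660/93975 = 10.09481
Risk in exposed = 489/664 = 0.73645; risk in unexposed = 537/2477 = 0.21679; RR = 3.39698
OR/RR = 10.09481 / 3.39698 = 2.97171
The outcome is not rare, so the OR lies further from 1 than the RR.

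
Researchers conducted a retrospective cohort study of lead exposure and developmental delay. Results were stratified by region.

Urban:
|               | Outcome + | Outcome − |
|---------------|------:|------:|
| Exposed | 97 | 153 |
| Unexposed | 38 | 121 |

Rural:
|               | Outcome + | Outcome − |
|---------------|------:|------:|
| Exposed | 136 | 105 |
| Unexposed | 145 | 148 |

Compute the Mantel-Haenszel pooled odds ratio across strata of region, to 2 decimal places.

1.55

OR_MH = Σ(aᵢdᵢ/nᵢ) / Σ(bᵢcᵢ/nᵢ), where nᵢ is the stratum total.
Stratum 1 (Urban): n = 409; a·d/n = 97·121/409 = 28.6968; b·c/n = 153·38/409 = 14.2152
Stratum 2 (Rural): n = 534; a·d/n = 136·148/534 = 37.6929; b·c/n = 105·145/534 = 28.5112
OR_MH = (28.6968 + 37.6929) / (14.2152 + 28.5112) = 66.3897 / 42.7264 = 1.55383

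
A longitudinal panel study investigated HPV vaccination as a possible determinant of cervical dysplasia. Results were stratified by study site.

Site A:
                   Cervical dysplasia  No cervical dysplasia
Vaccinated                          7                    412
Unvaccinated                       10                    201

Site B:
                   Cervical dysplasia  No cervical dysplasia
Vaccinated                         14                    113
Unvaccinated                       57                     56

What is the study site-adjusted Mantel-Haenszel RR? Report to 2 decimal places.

RR_MH = Σ(aᵢ·n₀ᵢ/nᵢ) / Σ(cᵢ·n₁ᵢ/nᵢ), with n₁ᵢ = aᵢ+bᵢ (exposed), n₀ᵢ = cᵢ+dᵢ (unexposed), nᵢ = n₁ᵢ+n₀ᵢ.
Stratum 1 (Site A): n₁ = 419, n₀ = 211, n = 630; a·n₀/n = 7·211/630 = 2.3444; c·n₁/n = 10·419/630 = 6.6508
Stratum 2 (Site B): n₁ = 127, n₀ = 113, n = 240; a·n₀/n = 14·113/240 = 6.5917; c·n₁/n = 57·127/240 = 30.1625
RR_MH = (2.3444 + 6.5917) / (6.6508 + 30.1625) = 8.9361 / 36.8133 = 0.24274

0.24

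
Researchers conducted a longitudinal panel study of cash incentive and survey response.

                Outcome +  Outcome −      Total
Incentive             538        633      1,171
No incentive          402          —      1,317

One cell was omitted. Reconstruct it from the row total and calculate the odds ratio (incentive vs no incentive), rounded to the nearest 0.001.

1.935

The missing cell is in the unexposed row: 1317 − 402 = 915.
So a = 538, b = 633, c = 402, d = 915.
OR = (a·d)/(b·c) = (538 × 915) / (633 × 402) = 492270 / 254466 = 1.93452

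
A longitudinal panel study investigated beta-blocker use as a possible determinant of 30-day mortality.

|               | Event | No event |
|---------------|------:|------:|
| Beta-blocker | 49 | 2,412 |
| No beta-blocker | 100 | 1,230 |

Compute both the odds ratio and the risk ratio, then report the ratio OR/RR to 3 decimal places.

Cells: a = 49, b = 2412, c = 100, d = 1230.
OR = (49·1230)/(2412·100) = 60270/241200 = 0.24988
Risk in exposed = 49/2461 = 0.01991; risk in unexposed = 100/1330 = 0.07519; RR = 0.26481
OR/RR = 0.24988 / 0.26481 = 0.94360
The outcome is rare in both groups, so OR ≈ RR (ratio near 1).

0.944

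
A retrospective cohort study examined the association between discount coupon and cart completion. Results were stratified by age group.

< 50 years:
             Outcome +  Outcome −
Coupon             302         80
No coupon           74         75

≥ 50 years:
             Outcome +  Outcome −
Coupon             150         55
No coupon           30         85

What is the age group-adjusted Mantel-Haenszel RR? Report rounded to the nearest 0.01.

RR_MH = Σ(aᵢ·n₀ᵢ/nᵢ) / Σ(cᵢ·n₁ᵢ/nᵢ), with n₁ᵢ = aᵢ+bᵢ (exposed), n₀ᵢ = cᵢ+dᵢ (unexposed), nᵢ = n₁ᵢ+n₀ᵢ.
Stratum 1 (< 50 years): n₁ = 382, n₀ = 149, n = 531; a·n₀/n = 302·149/531 = 84.7420; c·n₁/n = 74·382/531 = 53.2354
Stratum 2 (≥ 50 years): n₁ = 205, n₀ = 115, n = 320; a·n₀/n = 150·115/320 = 53.9062; c·n₁/n = 30·205/320 = 19.2188
RR_MH = (84.7420 + 53.9062) / (53.2354 + 19.2188) = 138.6482 / 72.4542 = 1.91360

1.91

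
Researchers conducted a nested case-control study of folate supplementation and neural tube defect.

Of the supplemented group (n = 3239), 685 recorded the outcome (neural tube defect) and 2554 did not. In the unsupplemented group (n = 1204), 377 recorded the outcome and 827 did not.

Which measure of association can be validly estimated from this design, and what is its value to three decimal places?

From the description: a = 685, b = 2554, c = 377, d = 827.
This is a nested case-control study: participants were sampled on outcome status, so risks in the source population cannot be estimated directly — relative risk is not valid here. The odds ratio is the appropriate measure.
OR = (a·d)/(b·c) = (685 × 827) / (2554 × 377) = 566495 / 962858 = 0.58835

0.588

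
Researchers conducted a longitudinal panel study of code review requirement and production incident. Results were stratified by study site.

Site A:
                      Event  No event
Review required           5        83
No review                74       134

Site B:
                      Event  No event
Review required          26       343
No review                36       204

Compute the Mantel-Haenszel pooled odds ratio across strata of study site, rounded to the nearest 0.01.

OR_MH = Σ(aᵢdᵢ/nᵢ) / Σ(bᵢcᵢ/nᵢ), where nᵢ is the stratum total.
Stratum 1 (Site A): n = 296; a·d/n = 5·134/296 = 2.2635; b·c/n = 83·74/296 = 20.7500
Stratum 2 (Site B): n = 609; a·d/n = 26·204/609 = 8.7094; b·c/n = 343·36/609 = 20.2759
OR_MH = (2.2635 + 8.7094) / (20.7500 + 20.2759) = 10.9729 / 41.0259 = 0.26746

0.27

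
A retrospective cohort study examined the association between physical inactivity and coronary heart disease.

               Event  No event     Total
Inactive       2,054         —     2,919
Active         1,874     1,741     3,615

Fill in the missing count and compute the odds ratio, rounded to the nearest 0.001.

2.206

The missing cell is in the exposed row: 2919 − 2054 = 865.
So a = 2054, b = 865, c = 1874, d = 1741.
OR = (a·d)/(b·c) = (2054 × 1741) / (865 × 1874) = 3576014 / 1621010 = 2.20604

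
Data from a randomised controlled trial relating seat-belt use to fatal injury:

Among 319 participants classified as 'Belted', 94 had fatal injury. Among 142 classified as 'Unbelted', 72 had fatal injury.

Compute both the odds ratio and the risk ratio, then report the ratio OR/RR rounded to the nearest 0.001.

From the description: a = 94, b = 225, c = 72, d = 70.
OR = (94·70)/(225·72) = 6580/16200 = 0.40617
Risk in exposed = 94/319 = 0.29467; risk in unexposed = 72/142 = 0.50704; RR = 0.58116
OR/RR = 0.40617 / 0.58116 = 0.69890
The outcome is not rare, so the OR lies further from 1 than the RR.

0.699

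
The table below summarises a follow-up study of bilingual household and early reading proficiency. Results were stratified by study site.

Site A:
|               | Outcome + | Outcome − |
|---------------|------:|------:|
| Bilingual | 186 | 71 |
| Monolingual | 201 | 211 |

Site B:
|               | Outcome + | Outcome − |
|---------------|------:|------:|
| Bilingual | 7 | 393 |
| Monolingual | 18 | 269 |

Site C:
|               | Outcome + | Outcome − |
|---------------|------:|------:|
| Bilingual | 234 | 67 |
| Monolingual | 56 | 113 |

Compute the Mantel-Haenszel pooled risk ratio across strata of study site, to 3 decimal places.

1.632

RR_MH = Σ(aᵢ·n₀ᵢ/nᵢ) / Σ(cᵢ·n₁ᵢ/nᵢ), with n₁ᵢ = aᵢ+bᵢ (exposed), n₀ᵢ = cᵢ+dᵢ (unexposed), nᵢ = n₁ᵢ+n₀ᵢ.
Stratum 1 (Site A): n₁ = 257, n₀ = 412, n = 669; a·n₀/n = 186·412/669 = 114.5471; c·n₁/n = 201·257/669 = 77.2152
Stratum 2 (Site B): n₁ = 400, n₀ = 287, n = 687; a·n₀/n = 7·287/687 = 2.9243; c·n₁/n = 18·400/687 = 10.4803
Stratum 3 (Site C): n₁ = 301, n₀ = 169, n = 470; a·n₀/n = 234·169/470 = 84.1404; c·n₁/n = 56·301/470 = 35.8638
RR_MH = (114.5471 + 2.9243 + 84.1404) / (77.2152 + 10.4803 + 35.8638) = 201.6118 / 123.5594 = 1.63170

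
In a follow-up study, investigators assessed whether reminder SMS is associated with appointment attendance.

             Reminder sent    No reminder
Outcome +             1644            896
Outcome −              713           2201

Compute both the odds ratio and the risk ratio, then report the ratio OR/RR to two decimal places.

Reading the table with exposure as columns: a = 1644 (Reminder sent, case), b = 713 (Reminder sent, non-case), c = 896 (No reminder, case), d = 2201.
OR = (1644·2201)/(713·896) = 3618444/638848 = 5.66401
Risk in exposed = 1644/2357 = 0.69750; risk in unexposed = 896/3097 = 0.28931; RR = 2.41088
OR/RR = 5.66401 / 2.41088 = 2.34936
The outcome is not rare, so the OR lies further from 1 than the RR.

2.35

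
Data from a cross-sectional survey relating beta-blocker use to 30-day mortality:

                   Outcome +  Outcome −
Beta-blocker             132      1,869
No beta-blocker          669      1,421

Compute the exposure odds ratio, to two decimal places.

Cells: a = 132, b = 1869, c = 669, d = 1421.
OR = (a·d)/(b·c) = (132 × 1421) / (1869 × 669) = 187572 / 1250361 = 0.15001
Exposure is associated with lower odds of 30-day mortality (OR = 0.15 < 1).

0.15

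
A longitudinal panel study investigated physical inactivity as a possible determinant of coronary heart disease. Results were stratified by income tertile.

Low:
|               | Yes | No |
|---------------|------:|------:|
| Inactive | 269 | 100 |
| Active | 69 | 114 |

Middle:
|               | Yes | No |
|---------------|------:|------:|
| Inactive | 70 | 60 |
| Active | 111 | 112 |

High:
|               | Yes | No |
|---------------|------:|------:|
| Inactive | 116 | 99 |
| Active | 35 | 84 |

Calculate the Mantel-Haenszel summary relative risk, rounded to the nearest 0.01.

1.60

RR_MH = Σ(aᵢ·n₀ᵢ/nᵢ) / Σ(cᵢ·n₁ᵢ/nᵢ), with n₁ᵢ = aᵢ+bᵢ (exposed), n₀ᵢ = cᵢ+dᵢ (unexposed), nᵢ = n₁ᵢ+n₀ᵢ.
Stratum 1 (Low): n₁ = 369, n₀ = 183, n = 552; a·n₀/n = 269·183/552 = 89.1793; c·n₁/n = 69·369/552 = 46.1250
Stratum 2 (Middle): n₁ = 130, n₀ = 223, n = 353; a·n₀/n = 70·223/353 = 44.2210; c·n₁/n = 111·130/353 = 40.8782
Stratum 3 (High): n₁ = 215, n₀ = 119, n = 334; a·n₀/n = 116·119/334 = 41.3293; c·n₁/n = 35·215/334 = 22.5299
RR_MH = (89.1793 + 44.2210 + 41.3293) / (46.1250 + 40.8782 + 22.5299) = 174.7297 / 109.5331 = 1.59522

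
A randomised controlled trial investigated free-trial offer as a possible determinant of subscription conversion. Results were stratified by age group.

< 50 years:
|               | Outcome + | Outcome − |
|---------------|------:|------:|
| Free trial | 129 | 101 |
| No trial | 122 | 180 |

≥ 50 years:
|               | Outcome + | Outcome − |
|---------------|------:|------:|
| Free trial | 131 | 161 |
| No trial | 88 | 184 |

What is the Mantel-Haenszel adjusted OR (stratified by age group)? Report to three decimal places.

1.789

OR_MH = Σ(aᵢdᵢ/nᵢ) / Σ(bᵢcᵢ/nᵢ), where nᵢ is the stratum total.
Stratum 1 (< 50 years): n = 532; a·d/n = 129·180/532 = 43.6466; b·c/n = 101·122/532 = 23.1617
Stratum 2 (≥ 50 years): n = 564; a·d/n = 131·184/564 = 42.7376; b·c/n = 161·88/564 = 25.1206
OR_MH = (43.6466 + 42.7376) / (23.1617 + 25.1206) = 86.3842 / 48.2822 = 1.78915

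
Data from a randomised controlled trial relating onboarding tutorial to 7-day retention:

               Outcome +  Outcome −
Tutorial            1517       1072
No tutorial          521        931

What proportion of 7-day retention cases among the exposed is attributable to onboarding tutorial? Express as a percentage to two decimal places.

Cells: a = 1517, b = 1072, c = 521, d = 931.
Risk in exposed = 1517/2589 = 0.58594; risk in unexposed = 521/1452 = 0.35882.
RR = 0.58594/0.35882 = 1.63299
AR% = (RR − 1)/RR × 100 = (1.63299 − 1)/1.63299 × 100 = 38.7625%

38.76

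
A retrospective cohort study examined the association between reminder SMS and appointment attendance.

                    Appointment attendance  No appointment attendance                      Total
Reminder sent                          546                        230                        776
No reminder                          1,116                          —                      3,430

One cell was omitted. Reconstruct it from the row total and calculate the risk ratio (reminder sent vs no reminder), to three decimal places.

The missing cell is in the unexposed row: 3430 − 1116 = 2314.
So a = 546, b = 230, c = 1116, d = 2314.
RR = [a/(a+b)] / [c/(c+d)] = (546/776) / (1116/3430) = 0.70361/0.32536 = 2.16252

2.163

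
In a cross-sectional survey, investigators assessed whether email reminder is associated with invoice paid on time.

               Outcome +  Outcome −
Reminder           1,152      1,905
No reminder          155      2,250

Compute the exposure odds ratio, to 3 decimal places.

Cells: a = 1152, b = 1905, c = 155, d = 2250.
OR = (a·d)/(b·c) = (1152 × 2250) / (1905 × 155) = 2592000 / 295275 = 8.77826
The odds of invoice paid on time are about 8.78 times as high in the reminder group.

8.778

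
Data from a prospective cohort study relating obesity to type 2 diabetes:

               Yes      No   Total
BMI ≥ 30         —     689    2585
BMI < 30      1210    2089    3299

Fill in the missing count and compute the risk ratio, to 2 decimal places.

The missing cell is in the exposed row: 2585 − 689 = 1896.
So a = 1896, b = 689, c = 1210, d = 2089.
RR = [a/(a+b)] / [c/(c+d)] = (1896/2585) / (1210/3299) = 0.73346/0.36678 = 1.99975

2.00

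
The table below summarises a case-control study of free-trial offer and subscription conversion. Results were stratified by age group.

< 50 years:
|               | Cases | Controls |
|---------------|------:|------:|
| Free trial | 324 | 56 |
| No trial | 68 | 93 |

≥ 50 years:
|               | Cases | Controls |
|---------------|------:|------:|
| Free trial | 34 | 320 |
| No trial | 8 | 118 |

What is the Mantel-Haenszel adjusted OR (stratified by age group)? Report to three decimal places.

5.177

OR_MH = Σ(aᵢdᵢ/nᵢ) / Σ(bᵢcᵢ/nᵢ), where nᵢ is the stratum total.
Stratum 1 (< 50 years): n = 541; a·d/n = 324·93/541 = 55.6969; b·c/n = 56·68/541 = 7.0388
Stratum 2 (≥ 50 years): n = 480; a·d/n = 34·118/480 = 8.3583; b·c/n = 320·8/480 = 5.3333
OR_MH = (55.6969 + 8.3583) / (7.0388 + 5.3333) = 64.0552 / 12.3722 = 5.17737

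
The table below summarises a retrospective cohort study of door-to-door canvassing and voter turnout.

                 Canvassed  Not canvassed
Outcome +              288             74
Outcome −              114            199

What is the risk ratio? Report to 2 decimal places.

2.64

Reading the table with exposure as columns: a = 288 (Canvassed, case), b = 114 (Canvassed, non-case), c = 74 (Not canvassed, case), d = 199.
Risk in exposed = 288/402 = 0.71642; risk in unexposed = 74/273 = 0.27106.
RR = 0.71642 / 0.27106 = 2.64300
The risk among the exposed is 2.64 times that among the unexposed.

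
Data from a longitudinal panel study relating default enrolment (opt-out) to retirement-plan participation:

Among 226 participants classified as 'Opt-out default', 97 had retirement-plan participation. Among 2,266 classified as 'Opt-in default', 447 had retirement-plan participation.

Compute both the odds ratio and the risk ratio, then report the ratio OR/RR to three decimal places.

1.406

From the description: a = 97, b = 129, c = 447, d = 1819.
OR = (97·1819)/(129·447) = 176443/57663 = 3.05990
Risk in exposed = 97/226 = 0.42920; risk in unexposed = 447/2266 = 0.19726; RR = 2.17578
OR/RR = 3.05990 / 2.17578 = 1.40634
The outcome is not rare, so the OR lies further from 1 than the RR.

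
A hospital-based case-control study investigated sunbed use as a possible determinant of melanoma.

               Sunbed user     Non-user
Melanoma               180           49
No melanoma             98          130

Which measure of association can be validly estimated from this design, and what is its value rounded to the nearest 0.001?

Reading the table with exposure as columns: a = 180 (Sunbed user, case), b = 98 (Sunbed user, non-case), c = 49 (Non-user, case), d = 130.
This is a hospital-based case-control study: participants were sampled on outcome status, so risks in the source population cannot be estimated directly — relative risk is not valid here. The odds ratio is the appropriate measure.
OR = (a·d)/(b·c) = (180 × 130) / (98 × 49) = 23400 / 4802 = 4.87297

4.873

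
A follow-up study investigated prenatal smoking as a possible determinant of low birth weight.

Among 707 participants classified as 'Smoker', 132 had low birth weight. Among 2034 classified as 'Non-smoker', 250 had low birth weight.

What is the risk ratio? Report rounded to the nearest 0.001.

From the description: a = 132, b = 575, c = 250, d = 1784.
Risk in exposed = 132/707 = 0.18670; risk in unexposed = 250/2034 = 0.12291.
RR = 0.18670 / 0.12291 = 1.51903
The risk among the exposed is 1.52 times that among the unexposed.

1.519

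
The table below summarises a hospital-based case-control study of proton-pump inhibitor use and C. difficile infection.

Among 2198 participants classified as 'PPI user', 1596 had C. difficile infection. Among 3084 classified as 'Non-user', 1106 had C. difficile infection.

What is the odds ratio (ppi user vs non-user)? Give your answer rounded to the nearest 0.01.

4.74

From the description: a = 1596, b = 602, c = 1106, d = 1978.
OR = (a·d)/(b·c) = (1596 × 1978) / (602 × 1106) = 3156888 / 665812 = 4.74141
The odds of C. difficile infection are about 4.74 times as high in the ppi user group.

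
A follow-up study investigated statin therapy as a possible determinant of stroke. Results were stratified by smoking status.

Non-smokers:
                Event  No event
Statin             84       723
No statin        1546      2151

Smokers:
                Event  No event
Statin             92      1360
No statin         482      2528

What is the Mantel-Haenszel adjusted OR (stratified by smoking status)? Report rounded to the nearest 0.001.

0.233

OR_MH = Σ(aᵢdᵢ/nᵢ) / Σ(bᵢcᵢ/nᵢ), where nᵢ is the stratum total.
Stratum 1 (Non-smokers): n = 4504; a·d/n = 84·2151/4504 = 40.1163; b·c/n = 723·1546/4504 = 248.1701
Stratum 2 (Smokers): n = 4462; a·d/n = 92·2528/4462 = 52.1237; b·c/n = 1360·482/4462 = 146.9117
OR_MH = (40.1163 + 52.1237) / (248.1701 + 146.9117) = 92.2401 / 395.0818 = 0.23347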